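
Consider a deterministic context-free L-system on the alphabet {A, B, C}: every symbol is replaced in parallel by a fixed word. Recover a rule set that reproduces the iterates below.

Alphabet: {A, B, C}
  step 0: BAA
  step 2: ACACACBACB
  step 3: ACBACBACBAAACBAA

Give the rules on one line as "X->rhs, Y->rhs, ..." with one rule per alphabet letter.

  step 2 ⇒ step 3: ACACACBACB ⇒ AC·B·AC·B·AC·B·AA·AC·B·AA
    A ↦ AC
    B ↦ AA
    C ↦ B

A->AC, B->AA, C->B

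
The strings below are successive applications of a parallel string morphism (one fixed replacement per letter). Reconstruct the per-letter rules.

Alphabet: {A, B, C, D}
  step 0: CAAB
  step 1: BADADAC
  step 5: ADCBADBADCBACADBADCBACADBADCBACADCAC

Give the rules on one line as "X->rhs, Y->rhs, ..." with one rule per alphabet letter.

  step 0 ⇒ step 1: CAAB ⇒ B·AD·AD·AC
    A ↦ AD
    B ↦ AC
    C ↦ B
    D ↦ C  (constrained at step 1)

A->AD, B->AC, C->B, D->C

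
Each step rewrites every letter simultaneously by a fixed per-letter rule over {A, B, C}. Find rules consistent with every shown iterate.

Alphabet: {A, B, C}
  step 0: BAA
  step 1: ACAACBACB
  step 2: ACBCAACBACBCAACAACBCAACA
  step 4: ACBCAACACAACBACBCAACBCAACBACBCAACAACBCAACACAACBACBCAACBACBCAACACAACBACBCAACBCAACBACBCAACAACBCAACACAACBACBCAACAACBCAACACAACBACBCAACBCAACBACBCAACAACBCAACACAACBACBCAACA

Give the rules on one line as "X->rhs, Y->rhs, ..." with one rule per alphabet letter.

A->ACB, B->ACA, C->CA

  step 1 ⇒ step 2: ACAACBACB ⇒ ACB·CA·ACB·ACB·CA·ACA·ACB·CA·ACA
    A ↦ ACB
    B ↦ ACA
    C ↦ CA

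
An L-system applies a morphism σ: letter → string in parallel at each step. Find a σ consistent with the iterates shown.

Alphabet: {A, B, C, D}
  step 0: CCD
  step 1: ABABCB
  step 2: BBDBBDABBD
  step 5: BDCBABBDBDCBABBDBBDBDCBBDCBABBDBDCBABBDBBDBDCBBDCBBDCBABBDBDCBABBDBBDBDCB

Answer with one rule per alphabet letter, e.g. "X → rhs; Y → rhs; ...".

A->B, B->BD, C->AB, D->CB

  step 1 ⇒ step 2: ABABCB ⇒ B·BD·B·BD·AB·BD
    A ↦ B
    B ↦ BD
    C ↦ AB
  step 0 ⇒ step 1: CCD ⇒ AB·AB·CB
    D ↦ CB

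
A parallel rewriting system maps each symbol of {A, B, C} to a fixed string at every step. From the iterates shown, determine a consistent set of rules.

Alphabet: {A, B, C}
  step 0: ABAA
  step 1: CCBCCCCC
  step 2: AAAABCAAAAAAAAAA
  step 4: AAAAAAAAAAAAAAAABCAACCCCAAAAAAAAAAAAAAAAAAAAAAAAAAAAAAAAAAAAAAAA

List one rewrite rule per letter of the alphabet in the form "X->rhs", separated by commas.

  step 1 ⇒ step 2: CCBCCCCC ⇒ AA·AA·BC·AA·AA·AA·AA·AA
    B ↦ BC
    C ↦ AA
  step 0 ⇒ step 1: ABAA ⇒ CC·BC·CC·CC
    A ↦ CC

A->CC, B->BC, C->AA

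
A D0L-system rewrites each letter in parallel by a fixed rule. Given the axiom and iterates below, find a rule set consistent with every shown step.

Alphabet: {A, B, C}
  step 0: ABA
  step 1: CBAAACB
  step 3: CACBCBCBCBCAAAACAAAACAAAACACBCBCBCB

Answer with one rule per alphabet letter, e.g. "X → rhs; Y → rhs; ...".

  step 0 ⇒ step 1: ABA ⇒ CB·AAA·CB
    A ↦ CB
    B ↦ AAA
    C ↦ CA  (constrained at step 1)

A->CB, B->AAA, C->CA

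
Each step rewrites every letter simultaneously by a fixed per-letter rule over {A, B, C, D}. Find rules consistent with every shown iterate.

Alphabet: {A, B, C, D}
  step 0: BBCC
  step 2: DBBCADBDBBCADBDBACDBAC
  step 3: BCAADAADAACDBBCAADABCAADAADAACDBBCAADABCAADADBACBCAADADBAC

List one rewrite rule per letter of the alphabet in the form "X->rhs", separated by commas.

  step 2 ⇒ step 3: DBBCADBDBBCADBDBACDBAC ⇒ BCA·ADA·ADA·AC·DB·BCA·ADA·BCA·ADA·ADA·AC·DB·BCA·ADA·BCA·ADA·DB·AC·BCA·ADA·DB·AC
    A ↦ DB
    B ↦ ADA
    C ↦ AC
    D ↦ BCA

A->DB, B->ADA, C->AC, D->BCA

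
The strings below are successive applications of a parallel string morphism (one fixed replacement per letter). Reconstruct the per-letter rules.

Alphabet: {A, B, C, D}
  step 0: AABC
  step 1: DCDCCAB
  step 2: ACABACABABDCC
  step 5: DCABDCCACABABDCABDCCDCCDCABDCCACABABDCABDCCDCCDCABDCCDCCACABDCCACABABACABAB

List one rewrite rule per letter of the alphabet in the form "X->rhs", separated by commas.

A->DC, B->C, C->AB, D->AC

  step 1 ⇒ step 2: DCDCCAB ⇒ AC·AB·AC·AB·AB·DC·C
    A ↦ DC
    B ↦ C
    C ↦ AB
    D ↦ AC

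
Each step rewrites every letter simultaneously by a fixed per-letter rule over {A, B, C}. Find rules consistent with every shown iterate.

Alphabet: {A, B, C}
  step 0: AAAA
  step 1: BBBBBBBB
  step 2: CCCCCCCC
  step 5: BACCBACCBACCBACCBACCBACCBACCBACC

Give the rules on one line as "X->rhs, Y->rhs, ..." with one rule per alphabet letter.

A->BB, B->C, C->BA

  step 1 ⇒ step 2: BBBBBBBB ⇒ C·C·C·C·C·C·C·C
    B ↦ C
  step 0 ⇒ step 1: AAAA ⇒ BB·BB·BB·BB
    A ↦ BB
    C ↦ BA  (constrained at step 2)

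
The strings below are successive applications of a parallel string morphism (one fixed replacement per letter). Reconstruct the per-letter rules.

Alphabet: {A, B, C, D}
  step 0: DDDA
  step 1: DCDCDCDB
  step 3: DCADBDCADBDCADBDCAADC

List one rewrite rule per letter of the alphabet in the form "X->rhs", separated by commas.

A->DB, B->CD, C->A, D->DC

  step 0 ⇒ step 1: DDDA ⇒ DC·DC·DC·DB
    A ↦ DB
    D ↦ DC
    B ↦ CD  (constrained at step 1)
    C ↦ A  (constrained at step 1)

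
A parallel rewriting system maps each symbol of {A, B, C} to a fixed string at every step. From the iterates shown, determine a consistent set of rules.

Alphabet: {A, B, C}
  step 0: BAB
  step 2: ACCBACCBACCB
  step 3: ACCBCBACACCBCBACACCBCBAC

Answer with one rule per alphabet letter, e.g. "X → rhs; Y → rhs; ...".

A->AC, B->AC, C->CB

  step 2 ⇒ step 3: ACCBACCBACCB ⇒ AC·CB·CB·AC·AC·CB·CB·AC·AC·CB·CB·AC
    A ↦ AC
    B ↦ AC
    C ↦ CB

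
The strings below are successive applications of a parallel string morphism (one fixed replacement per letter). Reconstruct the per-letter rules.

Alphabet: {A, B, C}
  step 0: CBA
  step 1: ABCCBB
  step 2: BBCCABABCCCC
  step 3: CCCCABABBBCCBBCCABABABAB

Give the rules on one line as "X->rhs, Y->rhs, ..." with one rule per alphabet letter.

A->BB, B->CC, C->AB

  step 2 ⇒ step 3: BBCCABABCCCC ⇒ CC·CC·AB·AB·BB·CC·BB·CC·AB·AB·AB·AB
    A ↦ BB
    B ↦ CC
    C ↦ AB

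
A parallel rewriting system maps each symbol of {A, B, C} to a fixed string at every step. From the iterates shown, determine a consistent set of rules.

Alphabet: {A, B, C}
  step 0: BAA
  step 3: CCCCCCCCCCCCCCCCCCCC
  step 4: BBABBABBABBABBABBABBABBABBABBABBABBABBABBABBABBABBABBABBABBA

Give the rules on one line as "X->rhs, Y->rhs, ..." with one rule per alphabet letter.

A->C, B->CC, C->BBA

  step 3 ⇒ step 4: CCCCCCCCCCCCCCCCCCCC ⇒ BBA·BBA·BBA·BBA·BBA·BBA·BBA·BBA·BBA·BBA·BBA·BBA·BBA·BBA·BBA·BBA·BBA·BBA·BBA·BBA
    C ↦ BBA
    A ↦ C  (constrained at step 0)
    B ↦ CC  (constrained at step 0)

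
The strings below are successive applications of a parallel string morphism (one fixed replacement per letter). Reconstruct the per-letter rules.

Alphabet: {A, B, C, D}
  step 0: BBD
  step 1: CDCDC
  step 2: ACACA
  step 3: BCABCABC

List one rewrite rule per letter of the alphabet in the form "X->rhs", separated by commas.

  step 2 ⇒ step 3: ACACA ⇒ BC·A·BC·A·BC
    A ↦ BC
    C ↦ A
  step 0 ⇒ step 1: BBD ⇒ CD·CD·C
    B ↦ CD
  step 0 ⇒ step 1: BBD ⇒ CD·CD·C
    D ↦ C

A->BC, B->CD, C->A, D->C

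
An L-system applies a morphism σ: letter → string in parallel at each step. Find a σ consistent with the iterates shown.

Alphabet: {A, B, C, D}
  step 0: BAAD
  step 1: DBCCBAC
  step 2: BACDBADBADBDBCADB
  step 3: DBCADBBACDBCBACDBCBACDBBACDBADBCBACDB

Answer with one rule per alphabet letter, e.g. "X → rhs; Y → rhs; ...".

  step 2 ⇒ step 3: BACDBADBADBDBCADB ⇒ DB·C·ADB·BAC·DB·C·BAC·DB·C·BAC·DB·BAC·DB·ADB·C·BAC·DB
    A ↦ C
    B ↦ DB
    C ↦ ADB
    D ↦ BAC

A->C, B->DB, C->ADB, D->BAC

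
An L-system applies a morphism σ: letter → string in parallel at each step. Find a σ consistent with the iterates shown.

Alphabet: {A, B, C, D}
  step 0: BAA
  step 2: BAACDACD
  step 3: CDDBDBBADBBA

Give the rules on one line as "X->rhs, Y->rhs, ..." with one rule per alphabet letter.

  step 2 ⇒ step 3: BAACDACD ⇒ CD·DB·DB·B·A·DB·B·A
    A ↦ DB
    B ↦ CD
    C ↦ B
    D ↦ A

A->DB, B->CD, C->B, D->A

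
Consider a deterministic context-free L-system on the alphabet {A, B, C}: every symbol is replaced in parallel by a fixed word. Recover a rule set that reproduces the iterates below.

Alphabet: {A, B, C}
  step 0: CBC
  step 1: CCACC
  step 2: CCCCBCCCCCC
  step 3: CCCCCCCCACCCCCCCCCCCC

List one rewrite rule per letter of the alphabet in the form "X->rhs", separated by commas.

  step 2 ⇒ step 3: CCCCBCCCCCC ⇒ CC·CC·CC·CC·A·CC·CC·CC·CC·CC·CC
    B ↦ A
    C ↦ CC
  step 1 ⇒ step 2: CCACC ⇒ CC·CC·BCC·CC·CC
    A ↦ BCC

A->BCC, B->A, C->CC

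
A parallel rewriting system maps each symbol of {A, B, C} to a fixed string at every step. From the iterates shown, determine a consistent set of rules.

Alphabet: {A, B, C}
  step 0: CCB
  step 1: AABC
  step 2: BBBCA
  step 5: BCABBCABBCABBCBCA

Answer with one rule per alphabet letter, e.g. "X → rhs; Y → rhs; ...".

  step 1 ⇒ step 2: AABC ⇒ B·B·BC·A
    A ↦ B
    B ↦ BC
    C ↦ A

A->B, B->BC, C->A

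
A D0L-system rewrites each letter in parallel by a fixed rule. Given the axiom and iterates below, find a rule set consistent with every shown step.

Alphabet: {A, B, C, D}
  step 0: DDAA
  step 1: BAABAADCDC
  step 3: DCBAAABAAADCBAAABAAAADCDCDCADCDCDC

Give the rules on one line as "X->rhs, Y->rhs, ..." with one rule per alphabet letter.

  step 0 ⇒ step 1: DDAA ⇒ BAA·BAA·DC·DC
    A ↦ DC
    D ↦ BAA
    B ↦ A  (constrained at step 1)
    C ↦ A  (constrained at step 1)

A->DC, B->A, C->A, D->BAA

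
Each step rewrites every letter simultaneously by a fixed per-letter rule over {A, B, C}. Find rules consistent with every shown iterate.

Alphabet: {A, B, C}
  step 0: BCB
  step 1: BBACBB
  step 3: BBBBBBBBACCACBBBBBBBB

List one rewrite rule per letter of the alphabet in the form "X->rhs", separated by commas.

  step 0 ⇒ step 1: BCB ⇒ BB·AC·BB
    B ↦ BB
    C ↦ AC
    A ↦ C  (constrained at step 1)

A->C, B->BB, C->AC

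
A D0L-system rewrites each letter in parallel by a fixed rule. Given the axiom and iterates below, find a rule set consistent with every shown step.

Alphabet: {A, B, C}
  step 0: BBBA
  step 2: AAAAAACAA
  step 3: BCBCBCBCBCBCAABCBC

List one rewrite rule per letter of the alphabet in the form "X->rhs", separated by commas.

  step 2 ⇒ step 3: AAAAAACAA ⇒ BC·BC·BC·BC·BC·BC·AA·BC·BC
    A ↦ BC
    C ↦ AA
    B ↦ C  (constrained at step 0)

A->BC, B->C, C->AA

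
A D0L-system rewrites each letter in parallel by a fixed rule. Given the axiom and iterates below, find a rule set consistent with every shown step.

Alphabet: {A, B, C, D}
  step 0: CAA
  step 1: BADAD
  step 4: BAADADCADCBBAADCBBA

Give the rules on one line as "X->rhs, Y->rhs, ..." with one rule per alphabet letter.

  step 0 ⇒ step 1: CAA ⇒ B·AD·AD
    A ↦ AD
    C ↦ B
    B ↦ BA  (constrained at step 1)
    D ↦ C  (constrained at step 1)

A->AD, B->BA, C->B, D->C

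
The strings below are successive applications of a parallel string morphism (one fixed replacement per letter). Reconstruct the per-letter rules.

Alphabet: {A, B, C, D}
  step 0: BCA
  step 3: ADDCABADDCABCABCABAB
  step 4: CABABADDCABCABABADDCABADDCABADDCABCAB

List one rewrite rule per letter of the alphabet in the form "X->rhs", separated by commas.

  step 3 ⇒ step 4: ADDCABADDCABCABCABAB ⇒ C·AB·AB·ADD·C·AB·C·AB·AB·ADD·C·AB·ADD·C·AB·ADD·C·AB·C·AB
    A ↦ C
    B ↦ AB
    C ↦ ADD
    D ↦ AB

A->C, B->AB, C->ADD, D->AB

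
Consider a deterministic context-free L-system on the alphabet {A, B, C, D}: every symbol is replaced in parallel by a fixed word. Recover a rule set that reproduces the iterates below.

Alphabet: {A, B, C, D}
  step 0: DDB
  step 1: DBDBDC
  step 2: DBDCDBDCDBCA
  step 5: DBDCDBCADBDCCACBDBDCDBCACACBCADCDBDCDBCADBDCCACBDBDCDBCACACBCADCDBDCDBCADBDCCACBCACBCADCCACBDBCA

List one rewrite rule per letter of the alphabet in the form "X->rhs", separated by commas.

A->CB, B->DC, C->CA, D->DB

  step 1 ⇒ step 2: DBDBDC ⇒ DB·DC·DB·DC·DB·CA
    B ↦ DC
    C ↦ CA
    D ↦ DB
    A ↦ CB  (constrained at step 2)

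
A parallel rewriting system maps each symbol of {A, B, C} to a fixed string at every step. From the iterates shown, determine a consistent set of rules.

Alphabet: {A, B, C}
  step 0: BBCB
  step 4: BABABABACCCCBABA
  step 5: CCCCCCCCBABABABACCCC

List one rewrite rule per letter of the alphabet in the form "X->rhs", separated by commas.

A->C, B->C, C->BA

  step 4 ⇒ step 5: BABABABACCCCBABA ⇒ C·C·C·C·C·C·C·C·BA·BA·BA·BA·C·C·C·C
    A ↦ C
    B ↦ C
    C ↦ BA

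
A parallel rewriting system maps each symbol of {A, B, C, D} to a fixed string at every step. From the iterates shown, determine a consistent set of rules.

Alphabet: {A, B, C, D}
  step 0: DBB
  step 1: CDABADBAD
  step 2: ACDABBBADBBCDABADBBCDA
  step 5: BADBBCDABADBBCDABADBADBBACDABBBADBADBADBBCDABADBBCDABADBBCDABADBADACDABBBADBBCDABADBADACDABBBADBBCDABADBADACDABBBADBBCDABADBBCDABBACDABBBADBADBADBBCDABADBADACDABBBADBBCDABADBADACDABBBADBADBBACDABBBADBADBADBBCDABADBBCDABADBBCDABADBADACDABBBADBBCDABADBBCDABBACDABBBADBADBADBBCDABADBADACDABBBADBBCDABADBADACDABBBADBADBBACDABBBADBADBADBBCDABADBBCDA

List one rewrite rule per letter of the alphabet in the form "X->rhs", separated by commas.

A->BB, B->BAD, C->A, D->CDA

  step 1 ⇒ step 2: CDABADBAD ⇒ A·CDA·BB·BAD·BB·CDA·BAD·BB·CDA
    A ↦ BB
    B ↦ BAD
    C ↦ A
    D ↦ CDA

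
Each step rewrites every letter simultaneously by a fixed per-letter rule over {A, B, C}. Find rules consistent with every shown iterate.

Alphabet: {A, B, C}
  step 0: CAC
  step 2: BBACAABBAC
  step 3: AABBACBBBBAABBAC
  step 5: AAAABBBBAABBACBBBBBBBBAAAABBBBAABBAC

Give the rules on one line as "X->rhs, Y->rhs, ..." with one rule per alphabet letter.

  step 2 ⇒ step 3: BBACAABBAC ⇒ A·A·BB·AC·BB·BB·A·A·BB·AC
    A ↦ BB
    B ↦ A
    C ↦ AC

A->BB, B->A, C->AC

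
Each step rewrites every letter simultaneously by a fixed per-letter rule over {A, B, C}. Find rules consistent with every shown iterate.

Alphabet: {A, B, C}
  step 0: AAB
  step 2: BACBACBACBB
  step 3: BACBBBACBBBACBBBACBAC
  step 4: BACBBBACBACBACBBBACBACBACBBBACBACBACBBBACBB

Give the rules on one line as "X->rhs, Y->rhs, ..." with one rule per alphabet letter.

  step 3 ⇒ step 4: BACBBBACBBBACBBBACBAC ⇒ BAC·B·B·BAC·BAC·BAC·B·B·BAC·BAC·BAC·B·B·BAC·BAC·BAC·B·B·BAC·B·B
    A ↦ B
    B ↦ BAC
    C ↦ B

A->B, B->BAC, C->B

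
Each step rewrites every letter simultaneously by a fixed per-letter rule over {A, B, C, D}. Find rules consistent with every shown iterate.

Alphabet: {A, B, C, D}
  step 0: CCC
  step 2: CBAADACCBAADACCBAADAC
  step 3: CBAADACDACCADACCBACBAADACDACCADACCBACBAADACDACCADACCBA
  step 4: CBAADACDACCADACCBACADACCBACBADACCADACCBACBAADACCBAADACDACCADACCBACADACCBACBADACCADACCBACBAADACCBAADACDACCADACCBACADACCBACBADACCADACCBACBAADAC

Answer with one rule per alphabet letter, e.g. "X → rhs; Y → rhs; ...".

  step 3 ⇒ step 4: CBAADACDACCADACCBACBAADACDACCADACCBACBAADACDACCADACCBA ⇒ CBA·A·DAC·DAC·CA·DAC·CBA·CA·DAC·CBA·CBA·DAC·CA·DAC·CBA·CBA·A·DAC·CBA·A·DAC·DAC·CA·DAC·CBA·CA·DAC·CBA·CBA·DAC·CA·DAC·CBA·CBA·A·DAC·CBA·A·DAC·DAC·CA·DAC·CBA·CA·DAC·CBA·CBA·DAC·CA·DAC·CBA·CBA·A·DAC
    A ↦ DAC
    B ↦ A
    C ↦ CBA
    D ↦ CA

A->DAC, B->A, C->CBA, D->CA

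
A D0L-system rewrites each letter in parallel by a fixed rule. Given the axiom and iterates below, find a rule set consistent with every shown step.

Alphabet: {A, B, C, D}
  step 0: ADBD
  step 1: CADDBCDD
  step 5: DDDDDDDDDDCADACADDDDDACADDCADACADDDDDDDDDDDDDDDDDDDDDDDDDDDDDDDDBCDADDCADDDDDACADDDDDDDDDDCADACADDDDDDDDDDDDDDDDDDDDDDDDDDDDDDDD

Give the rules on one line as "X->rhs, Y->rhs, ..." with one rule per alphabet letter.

  step 0 ⇒ step 1: ADBD ⇒ CA·DD·BC·DD
    A ↦ CA
    B ↦ BC
    D ↦ DD
    C ↦ DA  (constrained at step 1)

A->CA, B->BC, C->DA, D->DD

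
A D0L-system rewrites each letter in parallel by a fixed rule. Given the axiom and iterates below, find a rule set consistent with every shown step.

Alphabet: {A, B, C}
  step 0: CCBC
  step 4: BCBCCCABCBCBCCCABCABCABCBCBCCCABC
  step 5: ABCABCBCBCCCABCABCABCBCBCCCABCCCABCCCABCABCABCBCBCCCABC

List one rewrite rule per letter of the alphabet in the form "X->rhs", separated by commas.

  step 4 ⇒ step 5: BCBCCCABCBCBCCCABCABCABCBCBCCCABC ⇒ A·BC·A·BC·BC·BC·CC·A·BC·A·BC·A·BC·BC·BC·CC·A·BC·CC·A·BC·CC·A·BC·A·BC·A·BC·BC·BC·CC·A·BC
    A ↦ CC
    B ↦ A
    C ↦ BC

A->CC, B->A, C->BC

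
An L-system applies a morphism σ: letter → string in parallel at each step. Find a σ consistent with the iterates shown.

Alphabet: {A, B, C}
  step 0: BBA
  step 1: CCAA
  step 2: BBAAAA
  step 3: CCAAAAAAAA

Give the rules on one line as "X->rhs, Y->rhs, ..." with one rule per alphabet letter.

A->AA, B->C, C->B

  step 2 ⇒ step 3: BBAAAA ⇒ C·C·AA·AA·AA·AA
    A ↦ AA
    B ↦ C
  step 1 ⇒ step 2: CCAA ⇒ B·B·AA·AA
    C ↦ B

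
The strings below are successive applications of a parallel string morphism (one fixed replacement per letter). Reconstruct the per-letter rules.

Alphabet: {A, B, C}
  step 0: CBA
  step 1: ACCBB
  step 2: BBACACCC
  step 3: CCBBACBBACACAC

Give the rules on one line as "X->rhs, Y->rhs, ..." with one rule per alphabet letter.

A->BB, B->C, C->AC

  step 2 ⇒ step 3: BBACACCC ⇒ C·C·BB·AC·BB·AC·AC·AC
    A ↦ BB
    B ↦ C
    C ↦ AC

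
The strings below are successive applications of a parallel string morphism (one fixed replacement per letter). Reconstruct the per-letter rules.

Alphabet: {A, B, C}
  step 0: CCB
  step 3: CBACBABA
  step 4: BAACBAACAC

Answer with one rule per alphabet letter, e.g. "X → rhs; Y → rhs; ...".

  step 3 ⇒ step 4: CBACBABA ⇒ BA·A·C·BA·A·C·A·C
    A ↦ C
    B ↦ A
    C ↦ BA

A->C, B->A, C->BA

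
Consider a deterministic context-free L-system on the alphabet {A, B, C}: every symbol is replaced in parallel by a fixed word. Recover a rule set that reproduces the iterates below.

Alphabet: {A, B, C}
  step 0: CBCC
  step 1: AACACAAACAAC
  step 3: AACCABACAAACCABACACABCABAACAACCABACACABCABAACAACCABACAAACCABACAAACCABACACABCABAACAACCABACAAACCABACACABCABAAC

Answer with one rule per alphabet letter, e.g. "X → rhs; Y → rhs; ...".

A->CAB, B->ACA, C->AAC

  step 0 ⇒ step 1: CBCC ⇒ AAC·ACA·AAC·AAC
    B ↦ ACA
    C ↦ AAC
    A ↦ CAB  (constrained at step 1)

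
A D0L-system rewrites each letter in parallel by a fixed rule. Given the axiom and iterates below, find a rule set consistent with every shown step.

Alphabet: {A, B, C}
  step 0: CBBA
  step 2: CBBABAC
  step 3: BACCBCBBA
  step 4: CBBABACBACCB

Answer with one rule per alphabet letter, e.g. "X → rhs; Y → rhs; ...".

A->B, B->C, C->BA

  step 3 ⇒ step 4: BACCBCBBA ⇒ C·B·BA·BA·C·BA·C·C·B
    A ↦ B
    B ↦ C
    C ↦ BA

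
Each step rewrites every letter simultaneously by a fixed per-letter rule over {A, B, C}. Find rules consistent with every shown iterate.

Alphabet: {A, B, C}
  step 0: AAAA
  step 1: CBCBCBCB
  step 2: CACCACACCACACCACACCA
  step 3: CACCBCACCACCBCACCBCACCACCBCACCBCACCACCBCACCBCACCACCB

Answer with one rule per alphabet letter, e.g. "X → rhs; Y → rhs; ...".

A->CB, B->CA, C->CAC

  step 2 ⇒ step 3: CACCACACCACACCACACCA ⇒ CAC·CB·CAC·CAC·CB·CAC·CB·CAC·CAC·CB·CAC·CB·CAC·CAC·CB·CAC·CB·CAC·CAC·CB
    A ↦ CB
    C ↦ CAC
  step 1 ⇒ step 2: CBCBCBCB ⇒ CAC·CA·CAC·CA·CAC·CA·CAC·CA
    B ↦ CA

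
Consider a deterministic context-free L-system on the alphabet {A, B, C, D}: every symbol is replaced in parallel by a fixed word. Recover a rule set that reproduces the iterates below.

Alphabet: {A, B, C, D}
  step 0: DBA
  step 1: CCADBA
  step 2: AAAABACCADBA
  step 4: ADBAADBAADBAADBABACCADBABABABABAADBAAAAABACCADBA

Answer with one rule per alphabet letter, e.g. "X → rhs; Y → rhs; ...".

  step 1 ⇒ step 2: CCADBA ⇒ AA·AA·BA·CC·AD·BA
    A ↦ BA
    B ↦ AD
    C ↦ AA
    D ↦ CC

A->BA, B->AD, C->AA, D->CC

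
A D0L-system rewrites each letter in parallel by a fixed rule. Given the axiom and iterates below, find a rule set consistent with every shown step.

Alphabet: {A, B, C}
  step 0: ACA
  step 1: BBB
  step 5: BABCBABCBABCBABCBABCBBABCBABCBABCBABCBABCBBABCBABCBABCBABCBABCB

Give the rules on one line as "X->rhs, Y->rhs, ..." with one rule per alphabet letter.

  step 0 ⇒ step 1: ACA ⇒ B·B·B
    A ↦ B
    C ↦ B
    B ↦ ABC  (constrained at step 1)

A->B, B->ABC, C->B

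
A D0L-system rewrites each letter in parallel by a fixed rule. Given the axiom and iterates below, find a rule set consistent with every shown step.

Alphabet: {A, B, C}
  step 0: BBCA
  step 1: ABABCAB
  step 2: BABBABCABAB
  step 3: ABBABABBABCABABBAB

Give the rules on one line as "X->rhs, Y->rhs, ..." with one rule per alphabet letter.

  step 2 ⇒ step 3: BABBABCABAB ⇒ AB·B·AB·AB·B·AB·CA·B·AB·B·AB
    A ↦ B
    B ↦ AB
    C ↦ CA

A->B, B->AB, C->CA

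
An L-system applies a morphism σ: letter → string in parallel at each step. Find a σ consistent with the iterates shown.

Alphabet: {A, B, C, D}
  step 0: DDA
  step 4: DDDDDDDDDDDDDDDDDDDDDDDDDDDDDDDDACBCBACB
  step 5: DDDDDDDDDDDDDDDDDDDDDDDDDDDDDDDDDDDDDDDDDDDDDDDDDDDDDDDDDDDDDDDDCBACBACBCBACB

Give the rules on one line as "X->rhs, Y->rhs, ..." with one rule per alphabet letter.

  step 4 ⇒ step 5: DDDDDDDDDDDDDDDDDDDDDDDDDDDDDDDDACBCBACB ⇒ DD·DD·DD·DD·DD·DD·DD·DD·DD·DD·DD·DD·DD·DD·DD·DD·DD·DD·DD·DD·DD·DD·DD·DD·DD·DD·DD·DD·DD·DD·DD·DD·CB·A·CB·A·CB·CB·A·CB
    A ↦ CB
    B ↦ CB
    C ↦ A
    D ↦ DD

A->CB, B->CB, C->A, D->DD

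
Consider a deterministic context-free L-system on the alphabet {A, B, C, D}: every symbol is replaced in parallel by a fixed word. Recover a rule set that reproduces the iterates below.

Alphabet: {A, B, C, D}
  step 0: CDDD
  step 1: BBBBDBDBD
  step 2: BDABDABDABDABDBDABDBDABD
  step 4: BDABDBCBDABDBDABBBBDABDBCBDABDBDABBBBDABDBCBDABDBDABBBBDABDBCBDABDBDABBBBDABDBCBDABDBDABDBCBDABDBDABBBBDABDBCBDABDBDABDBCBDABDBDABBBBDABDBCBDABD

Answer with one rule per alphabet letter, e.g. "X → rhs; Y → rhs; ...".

  step 1 ⇒ step 2: BBBBDBDBD ⇒ BDA·BDA·BDA·BDA·BD·BDA·BD·BDA·BD
    B ↦ BDA
    D ↦ BD
    A ↦ BC  (constrained at step 2)
  step 0 ⇒ step 1: CDDD ⇒ BBB·BD·BD·BD
    C ↦ BBB

A->BC, B->BDA, C->BBB, D->BD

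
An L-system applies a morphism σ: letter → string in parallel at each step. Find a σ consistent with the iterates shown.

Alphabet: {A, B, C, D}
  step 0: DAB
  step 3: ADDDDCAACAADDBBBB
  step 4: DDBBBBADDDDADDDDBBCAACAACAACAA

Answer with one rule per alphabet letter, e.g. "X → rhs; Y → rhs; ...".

  step 3 ⇒ step 4: ADDDDCAACAADDBBBB ⇒ DD·B·B·B·B·A·DD·DD·A·DD·DD·B·B·CAA·CAA·CAA·CAA
    A ↦ DD
    B ↦ CAA
    C ↦ A
    D ↦ B

A->DD, B->CAA, C->A, D->B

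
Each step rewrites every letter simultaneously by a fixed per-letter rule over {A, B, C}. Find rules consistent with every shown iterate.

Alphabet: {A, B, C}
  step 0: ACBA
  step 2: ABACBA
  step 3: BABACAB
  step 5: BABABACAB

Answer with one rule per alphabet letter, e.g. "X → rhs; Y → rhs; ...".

A->B, B->A, C->AC

  step 2 ⇒ step 3: ABACBA ⇒ B·A·B·AC·A·B
    A ↦ B
    B ↦ A
    C ↦ AC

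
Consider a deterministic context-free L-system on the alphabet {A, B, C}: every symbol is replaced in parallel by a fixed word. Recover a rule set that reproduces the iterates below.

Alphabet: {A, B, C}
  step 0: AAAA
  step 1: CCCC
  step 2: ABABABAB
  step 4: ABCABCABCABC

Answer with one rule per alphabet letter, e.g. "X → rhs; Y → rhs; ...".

A->C, B->A, C->AB

  step 1 ⇒ step 2: CCCC ⇒ AB·AB·AB·AB
    C ↦ AB
  step 0 ⇒ step 1: AAAA ⇒ C·C·C·C
    A ↦ C
    B ↦ A  (constrained at step 2)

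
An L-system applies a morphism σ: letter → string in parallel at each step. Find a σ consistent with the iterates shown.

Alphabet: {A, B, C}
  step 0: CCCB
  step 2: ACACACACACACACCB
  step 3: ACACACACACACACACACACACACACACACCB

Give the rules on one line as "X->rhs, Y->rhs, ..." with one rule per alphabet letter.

A->AC, B->CB, C->AC

  step 2 ⇒ step 3: ACACACACACACACCB ⇒ AC·AC·AC·AC·AC·AC·AC·AC·AC·AC·AC·AC·AC·AC·AC·CB
    A ↦ AC
    B ↦ CB
    C ↦ AC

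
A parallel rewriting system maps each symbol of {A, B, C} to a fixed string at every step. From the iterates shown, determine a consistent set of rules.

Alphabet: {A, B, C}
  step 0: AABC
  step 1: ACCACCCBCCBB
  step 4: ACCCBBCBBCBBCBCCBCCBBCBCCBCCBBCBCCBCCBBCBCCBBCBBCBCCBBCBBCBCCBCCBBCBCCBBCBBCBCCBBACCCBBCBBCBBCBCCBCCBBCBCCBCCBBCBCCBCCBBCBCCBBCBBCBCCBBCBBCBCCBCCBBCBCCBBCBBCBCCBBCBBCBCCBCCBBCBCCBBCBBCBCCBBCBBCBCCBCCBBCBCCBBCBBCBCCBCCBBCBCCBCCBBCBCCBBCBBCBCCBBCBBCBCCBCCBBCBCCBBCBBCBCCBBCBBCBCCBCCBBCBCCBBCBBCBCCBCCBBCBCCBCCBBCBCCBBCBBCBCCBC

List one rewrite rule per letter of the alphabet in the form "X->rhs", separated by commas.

A->ACC, B->CBC, C->CBB

  step 0 ⇒ step 1: AABC ⇒ ACC·ACC·CBC·CBB
    A ↦ ACC
    B ↦ CBC
    C ↦ CBB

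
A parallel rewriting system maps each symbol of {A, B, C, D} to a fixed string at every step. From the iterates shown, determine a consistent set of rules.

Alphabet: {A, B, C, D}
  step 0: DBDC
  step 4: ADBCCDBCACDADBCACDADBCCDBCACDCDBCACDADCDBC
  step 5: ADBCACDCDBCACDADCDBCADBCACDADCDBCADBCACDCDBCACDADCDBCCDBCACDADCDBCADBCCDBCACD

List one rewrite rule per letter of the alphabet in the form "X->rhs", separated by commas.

  step 4 ⇒ step 5: ADBCCDBCACDADBCACDADBCCDBCACDCDBCACDADCDBC ⇒ AD·BC·A·CD·CD·BC·A·CD·AD·CD·BC·AD·BC·A·CD·AD·CD·BC·AD·BC·A·CD·CD·BC·A·CD·AD·CD·BC·CD·BC·A·CD·AD·CD·BC·AD·BC·CD·BC·A·CD
    A ↦ AD
    B ↦ A
    C ↦ CD
    D ↦ BC

A->AD, B->A, C->CD, D->BC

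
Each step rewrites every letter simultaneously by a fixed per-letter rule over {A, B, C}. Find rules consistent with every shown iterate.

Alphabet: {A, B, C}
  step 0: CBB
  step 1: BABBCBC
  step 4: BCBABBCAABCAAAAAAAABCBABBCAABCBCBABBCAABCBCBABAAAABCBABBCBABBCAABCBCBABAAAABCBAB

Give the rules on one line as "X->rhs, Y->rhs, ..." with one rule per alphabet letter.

A->AA, B->BC, C->BAB

  step 0 ⇒ step 1: CBB ⇒ BAB·BC·BC
    B ↦ BC
    C ↦ BAB
    A ↦ AA  (constrained at step 1)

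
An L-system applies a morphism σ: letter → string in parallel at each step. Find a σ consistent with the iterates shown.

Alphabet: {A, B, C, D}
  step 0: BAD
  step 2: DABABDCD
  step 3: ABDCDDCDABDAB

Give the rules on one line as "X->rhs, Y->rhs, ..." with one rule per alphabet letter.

A->D, B->CD, C->D, D->AB

  step 2 ⇒ step 3: DABABDCD ⇒ AB·D·CD·D·CD·AB·D·AB
    A ↦ D
    B ↦ CD
    C ↦ D
    D ↦ AB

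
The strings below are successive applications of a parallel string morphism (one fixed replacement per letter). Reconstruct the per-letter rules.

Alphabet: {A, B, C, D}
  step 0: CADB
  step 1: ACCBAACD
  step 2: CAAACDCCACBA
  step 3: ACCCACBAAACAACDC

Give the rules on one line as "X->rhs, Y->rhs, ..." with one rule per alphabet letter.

  step 2 ⇒ step 3: CAAACDCCACBA ⇒ A·C·C·C·A·CBA·A·A·C·A·ACD·C
    A ↦ C
    B ↦ ACD
    C ↦ A
    D ↦ CBA

A->C, B->ACD, C->A, D->CBA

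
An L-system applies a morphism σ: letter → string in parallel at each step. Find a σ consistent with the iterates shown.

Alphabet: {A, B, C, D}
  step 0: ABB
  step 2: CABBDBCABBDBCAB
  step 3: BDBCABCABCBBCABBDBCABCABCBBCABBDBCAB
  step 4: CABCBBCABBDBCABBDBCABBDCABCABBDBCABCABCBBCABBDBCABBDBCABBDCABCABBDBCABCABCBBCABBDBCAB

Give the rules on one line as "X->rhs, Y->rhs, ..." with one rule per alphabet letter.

A->B, B->CAB, C->BD, D->CBB

  step 3 ⇒ step 4: BDBCABCABCBBCABBDBCABCABCBBCABBDBCAB ⇒ CAB·CBB·CAB·BD·B·CAB·BD·B·CAB·BD·CAB·CAB·BD·B·CAB·CAB·CBB·CAB·BD·B·CAB·BD·B·CAB·BD·CAB·CAB·BD·B·CAB·CAB·CBB·CAB·BD·B·CAB
    A ↦ B
    B ↦ CAB
    C ↦ BD
    D ↦ CBB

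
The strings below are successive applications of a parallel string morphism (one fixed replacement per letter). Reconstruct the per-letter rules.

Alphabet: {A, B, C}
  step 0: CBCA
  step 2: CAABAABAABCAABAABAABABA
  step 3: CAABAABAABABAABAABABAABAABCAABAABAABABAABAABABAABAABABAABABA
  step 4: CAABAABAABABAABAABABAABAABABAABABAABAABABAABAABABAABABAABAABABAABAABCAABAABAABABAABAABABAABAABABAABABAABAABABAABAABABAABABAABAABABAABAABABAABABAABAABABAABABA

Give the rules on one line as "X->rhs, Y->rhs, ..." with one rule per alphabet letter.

A->ABA, B->AB, C->CA

  step 3 ⇒ step 4: CAABAABAABABAABAABABAABAABCAABAABAABABAABAABABAABAABABAABABA ⇒ CA·ABA·ABA·AB·ABA·ABA·AB·ABA·ABA·AB·ABA·AB·ABA·ABA·AB·ABA·ABA·AB·ABA·AB·ABA·ABA·AB·ABA·ABA·AB·CA·ABA·ABA·AB·ABA·ABA·AB·ABA·ABA·AB·ABA·AB·ABA·ABA·AB·ABA·ABA·AB·ABA·AB·ABA·ABA·AB·ABA·ABA·AB·ABA·AB·ABA·ABA·AB·ABA·AB·ABA
    A ↦ ABA
    B ↦ AB
    C ↦ CA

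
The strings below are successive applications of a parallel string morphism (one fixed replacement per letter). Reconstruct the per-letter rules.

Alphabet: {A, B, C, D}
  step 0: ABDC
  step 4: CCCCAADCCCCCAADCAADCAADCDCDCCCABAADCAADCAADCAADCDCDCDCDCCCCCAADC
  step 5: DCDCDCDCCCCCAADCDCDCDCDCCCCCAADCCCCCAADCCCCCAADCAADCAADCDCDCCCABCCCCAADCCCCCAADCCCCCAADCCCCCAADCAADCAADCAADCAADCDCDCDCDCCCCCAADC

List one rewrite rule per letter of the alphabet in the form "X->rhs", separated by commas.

  step 4 ⇒ step 5: CCCCAADCCCCCAADCAADCAADCDCDCCCABAADCAADCAADCAADCDCDCDCDCCCCCAADC ⇒ DC·DC·DC·DC·CC·CC·AA·DC·DC·DC·DC·DC·CC·CC·AA·DC·CC·CC·AA·DC·CC·CC·AA·DC·AA·DC·AA·DC·DC·DC·CC·AB·CC·CC·AA·DC·CC·CC·AA·DC·CC·CC·AA·DC·CC·CC·AA·DC·AA·DC·AA·DC·AA·DC·AA·DC·DC·DC·DC·DC·CC·CC·AA·DC
    A ↦ CC
    B ↦ AB
    C ↦ DC
    D ↦ AA

A->CC, B->AB, C->DC, D->AA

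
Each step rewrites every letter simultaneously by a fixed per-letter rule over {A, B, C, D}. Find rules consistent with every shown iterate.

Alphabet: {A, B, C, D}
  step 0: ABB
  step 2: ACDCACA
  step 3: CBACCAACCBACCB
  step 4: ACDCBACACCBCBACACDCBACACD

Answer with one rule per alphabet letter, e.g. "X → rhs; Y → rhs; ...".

  step 3 ⇒ step 4: CBACCAACCBACCB ⇒ AC·D·CB·AC·AC·CB·CB·AC·AC·D·CB·AC·AC·D
    A ↦ CB
    B ↦ D
    C ↦ AC
  step 2 ⇒ step 3: ACDCACA ⇒ CB·AC·CA·AC·CB·AC·CB
    D ↦ CA

A->CB, B->D, C->AC, D->CA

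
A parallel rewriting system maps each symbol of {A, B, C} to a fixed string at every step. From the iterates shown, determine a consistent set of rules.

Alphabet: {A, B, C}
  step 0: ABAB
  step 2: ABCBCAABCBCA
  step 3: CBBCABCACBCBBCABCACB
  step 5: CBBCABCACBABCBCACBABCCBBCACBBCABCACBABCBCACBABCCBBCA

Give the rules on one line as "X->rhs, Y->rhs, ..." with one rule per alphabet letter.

  step 2 ⇒ step 3: ABCBCAABCBCA ⇒ CB·BC·A·BC·A·CB·CB·BC·A·BC·A·CB
    A ↦ CB
    B ↦ BC
    C ↦ A

A->CB, B->BC, C->A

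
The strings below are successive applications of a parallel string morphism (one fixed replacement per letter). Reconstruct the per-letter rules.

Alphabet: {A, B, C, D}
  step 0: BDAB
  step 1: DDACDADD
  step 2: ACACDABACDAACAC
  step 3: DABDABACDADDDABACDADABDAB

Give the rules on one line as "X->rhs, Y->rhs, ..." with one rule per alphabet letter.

A->DA, B->DD, C->B, D->AC

  step 2 ⇒ step 3: ACACDABACDAACAC ⇒ DA·B·DA·B·AC·DA·DD·DA·B·AC·DA·DA·B·DA·B
    A ↦ DA
    B ↦ DD
    C ↦ B
    D ↦ AC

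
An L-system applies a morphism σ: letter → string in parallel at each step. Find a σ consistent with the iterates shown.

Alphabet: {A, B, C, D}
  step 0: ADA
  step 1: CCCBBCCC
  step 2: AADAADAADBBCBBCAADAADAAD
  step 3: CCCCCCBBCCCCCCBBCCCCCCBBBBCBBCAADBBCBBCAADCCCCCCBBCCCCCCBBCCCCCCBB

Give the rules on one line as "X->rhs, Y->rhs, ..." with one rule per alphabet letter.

  step 2 ⇒ step 3: AADAADAADBBCBBCAADAADAAD ⇒ CCC·CCC·BB·CCC·CCC·BB·CCC·CCC·BB·BBC·BBC·AAD·BBC·BBC·AAD·CCC·CCC·BB·CCC·CCC·BB·CCC·CCC·BB
    A ↦ CCC
    B ↦ BBC
    C ↦ AAD
    D ↦ BB

A->CCC, B->BBC, C->AAD, D->BB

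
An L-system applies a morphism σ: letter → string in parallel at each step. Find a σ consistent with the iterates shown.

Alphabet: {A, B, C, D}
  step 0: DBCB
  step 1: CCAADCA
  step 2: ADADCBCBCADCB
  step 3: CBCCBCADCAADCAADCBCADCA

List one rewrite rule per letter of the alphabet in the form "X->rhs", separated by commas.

  step 2 ⇒ step 3: ADADCBCBCADCB ⇒ CB·C·CB·C·AD·CA·AD·CA·AD·CB·C·AD·CA
    A ↦ CB
    B ↦ CA
    C ↦ AD
    D ↦ C

A->CB, B->CA, C->AD, D->C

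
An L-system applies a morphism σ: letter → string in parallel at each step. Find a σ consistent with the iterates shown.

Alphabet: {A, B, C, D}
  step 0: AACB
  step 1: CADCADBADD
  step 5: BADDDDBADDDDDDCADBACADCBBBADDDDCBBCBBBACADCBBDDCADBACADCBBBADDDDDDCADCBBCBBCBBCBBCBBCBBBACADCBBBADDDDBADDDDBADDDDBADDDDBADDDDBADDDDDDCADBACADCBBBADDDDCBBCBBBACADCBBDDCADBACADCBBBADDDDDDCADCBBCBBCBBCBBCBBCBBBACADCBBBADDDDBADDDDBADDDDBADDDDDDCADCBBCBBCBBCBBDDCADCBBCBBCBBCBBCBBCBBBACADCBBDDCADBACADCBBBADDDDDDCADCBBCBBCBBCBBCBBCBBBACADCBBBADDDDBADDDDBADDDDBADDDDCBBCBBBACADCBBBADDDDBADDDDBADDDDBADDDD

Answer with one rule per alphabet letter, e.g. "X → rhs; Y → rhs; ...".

A->CAD, B->DD, C->BA, D->CBB

  step 0 ⇒ step 1: AACB ⇒ CAD·CAD·BA·DD
    A ↦ CAD
    B ↦ DD
    C ↦ BA
    D ↦ CBB  (constrained at step 1)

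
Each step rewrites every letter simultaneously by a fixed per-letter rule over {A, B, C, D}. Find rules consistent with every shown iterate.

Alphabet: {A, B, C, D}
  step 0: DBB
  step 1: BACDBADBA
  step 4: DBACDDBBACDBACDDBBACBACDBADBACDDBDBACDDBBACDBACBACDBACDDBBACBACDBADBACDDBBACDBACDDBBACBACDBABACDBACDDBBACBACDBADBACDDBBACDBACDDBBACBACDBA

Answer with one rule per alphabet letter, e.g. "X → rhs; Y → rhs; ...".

A->C, B->DBA, C->DDB, D->BAC

  step 0 ⇒ step 1: DBB ⇒ BAC·DBA·DBA
    B ↦ DBA
    D ↦ BAC
    A ↦ C  (constrained at step 1)
    C ↦ DDB  (constrained at step 1)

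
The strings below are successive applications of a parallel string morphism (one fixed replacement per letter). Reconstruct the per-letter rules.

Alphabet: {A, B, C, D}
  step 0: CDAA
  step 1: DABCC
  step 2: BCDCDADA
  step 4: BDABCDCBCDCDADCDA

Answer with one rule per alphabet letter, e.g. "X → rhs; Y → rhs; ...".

A->C, B->DC, C->DA, D->B

  step 1 ⇒ step 2: DABCC ⇒ B·C·DC·DA·DA
    A ↦ C
    B ↦ DC
    C ↦ DA
    D ↦ B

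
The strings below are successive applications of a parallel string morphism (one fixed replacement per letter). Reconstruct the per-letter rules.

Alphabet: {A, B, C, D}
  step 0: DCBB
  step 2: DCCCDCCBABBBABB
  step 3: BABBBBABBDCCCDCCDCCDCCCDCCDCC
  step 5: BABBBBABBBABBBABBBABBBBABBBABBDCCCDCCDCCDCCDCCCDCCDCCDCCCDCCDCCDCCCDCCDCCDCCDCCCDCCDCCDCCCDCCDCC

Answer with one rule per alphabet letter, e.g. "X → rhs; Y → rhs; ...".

  step 2 ⇒ step 3: DCCCDCCBABBBABB ⇒ BA·B·B·B·BA·B·B·DCC·C·DCC·DCC·DCC·C·DCC·DCC
    A ↦ C
    B ↦ DCC
    C ↦ B
    D ↦ BA

A->C, B->DCC, C->B, D->BA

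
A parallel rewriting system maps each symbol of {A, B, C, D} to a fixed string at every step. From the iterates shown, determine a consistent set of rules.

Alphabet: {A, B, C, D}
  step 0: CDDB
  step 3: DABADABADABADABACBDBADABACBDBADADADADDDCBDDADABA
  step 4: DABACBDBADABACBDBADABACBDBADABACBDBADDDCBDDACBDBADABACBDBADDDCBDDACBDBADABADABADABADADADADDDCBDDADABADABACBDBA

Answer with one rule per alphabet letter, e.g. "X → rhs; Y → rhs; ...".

  step 3 ⇒ step 4: DABADABADABADABACBDBADABACBDBADADADADDDCBDDADABA ⇒ DA·BA·CBD·BA·DA·BA·CBD·BA·DA·BA·CBD·BA·DA·BA·CBD·BA·DDD·CBD·DA·CBD·BA·DA·BA·CBD·BA·DDD·CBD·DA·CBD·BA·DA·BA·DA·BA·DA·BA·DA·DA·DA·DDD·CBD·DA·DA·BA·DA·BA·CBD·BA
    A ↦ BA
    B ↦ CBD
    C ↦ DDD
    D ↦ DA

A->BA, B->CBD, C->DDD, D->DA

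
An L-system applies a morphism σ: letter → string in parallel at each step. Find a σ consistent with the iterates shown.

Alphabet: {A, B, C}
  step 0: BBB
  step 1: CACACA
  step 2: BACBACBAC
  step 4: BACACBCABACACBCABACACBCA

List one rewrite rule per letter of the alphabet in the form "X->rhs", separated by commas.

A->AC, B->CA, C->B

  step 1 ⇒ step 2: CACACA ⇒ B·AC·B·AC·B·AC
    A ↦ AC
    C ↦ B
  step 0 ⇒ step 1: BBB ⇒ CA·CA·CA
    B ↦ CA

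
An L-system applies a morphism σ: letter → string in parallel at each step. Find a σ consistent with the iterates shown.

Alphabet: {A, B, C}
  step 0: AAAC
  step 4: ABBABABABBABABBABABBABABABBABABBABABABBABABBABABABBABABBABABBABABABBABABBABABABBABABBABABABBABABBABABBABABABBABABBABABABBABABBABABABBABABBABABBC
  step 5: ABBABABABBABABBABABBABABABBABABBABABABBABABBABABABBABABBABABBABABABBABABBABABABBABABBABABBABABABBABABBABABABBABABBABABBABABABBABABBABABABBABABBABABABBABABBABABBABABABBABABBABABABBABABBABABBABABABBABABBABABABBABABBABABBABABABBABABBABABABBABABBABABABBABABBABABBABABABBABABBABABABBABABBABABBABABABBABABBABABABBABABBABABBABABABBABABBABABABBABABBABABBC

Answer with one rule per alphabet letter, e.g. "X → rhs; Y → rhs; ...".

  step 4 ⇒ step 5: ABBABABABBABABBABABBABABABBABABBABABABBABABBABABABBABABBABABBABABABBABABBABABABBABABBABABABBABABBABABBABABABBABABBABABABBABABBABABABBABABBABABBC ⇒ ABB·AB·AB·ABB·AB·ABB·AB·ABB·AB·AB·ABB·AB·ABB·AB·AB·ABB·AB·ABB·AB·AB·ABB·AB·ABB·AB·ABB·AB·AB·ABB·AB·ABB·AB·AB·ABB·AB·ABB·AB·ABB·AB·AB·ABB·AB·ABB·AB·AB·ABB·AB·ABB·AB·ABB·AB·AB·ABB·AB·ABB·AB·AB·ABB·AB·ABB·AB·AB·ABB·AB·ABB·AB·ABB·AB·AB·ABB·AB·ABB·AB·AB·ABB·AB·ABB·AB·ABB·AB·AB·ABB·AB·ABB·AB·AB·ABB·AB·ABB·AB·ABB·AB·AB·ABB·AB·ABB·AB·AB·ABB·AB·ABB·AB·AB·ABB·AB·ABB·AB·ABB·AB·AB·ABB·AB·ABB·AB·AB·ABB·AB·ABB·AB·ABB·AB·AB·ABB·AB·ABB·AB·AB·ABB·AB·ABB·AB·ABB·AB·AB·ABB·AB·ABB·AB·AB·ABB·AB·ABB·AB·AB·BC
    A ↦ ABB
    B ↦ AB
    C ↦ BC

A->ABB, B->AB, C->BC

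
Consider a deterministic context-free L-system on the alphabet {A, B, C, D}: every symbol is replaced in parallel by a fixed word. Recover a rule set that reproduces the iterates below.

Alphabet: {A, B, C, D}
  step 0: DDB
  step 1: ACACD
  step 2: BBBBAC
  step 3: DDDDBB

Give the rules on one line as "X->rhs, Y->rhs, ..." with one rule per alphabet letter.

A->B, B->D, C->B, D->AC

  step 2 ⇒ step 3: BBBBAC ⇒ D·D·D·D·B·B
    A ↦ B
    B ↦ D
    C ↦ B
  step 0 ⇒ step 1: DDB ⇒ AC·AC·D
    D ↦ AC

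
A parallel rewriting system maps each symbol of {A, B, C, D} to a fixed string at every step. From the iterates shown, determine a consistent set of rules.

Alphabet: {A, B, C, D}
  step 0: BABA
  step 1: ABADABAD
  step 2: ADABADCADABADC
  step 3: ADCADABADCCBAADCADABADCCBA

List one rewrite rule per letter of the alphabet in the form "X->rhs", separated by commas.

  step 2 ⇒ step 3: ADABADCADABADC ⇒ AD·C·AD·AB·AD·C·CBA·AD·C·AD·AB·AD·C·CBA
    A ↦ AD
    B ↦ AB
    C ↦ CBA
    D ↦ C

A->AD, B->AB, C->CBA, D->C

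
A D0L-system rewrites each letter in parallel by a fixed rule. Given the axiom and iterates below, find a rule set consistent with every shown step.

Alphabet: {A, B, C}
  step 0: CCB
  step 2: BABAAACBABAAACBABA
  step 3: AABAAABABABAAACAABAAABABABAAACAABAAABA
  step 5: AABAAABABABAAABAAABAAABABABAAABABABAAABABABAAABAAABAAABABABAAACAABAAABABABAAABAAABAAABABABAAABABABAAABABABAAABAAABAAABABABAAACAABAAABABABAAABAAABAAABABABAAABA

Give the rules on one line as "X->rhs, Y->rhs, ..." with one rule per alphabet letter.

  step 2 ⇒ step 3: BABAAACBABAAACBABA ⇒ AA·BA·AA·BA·BA·BA·AAC·AA·BA·AA·BA·BA·BA·AAC·AA·BA·AA·BA
    A ↦ BA
    B ↦ AA
    C ↦ AAC

A->BA, B->AA, C->AAC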